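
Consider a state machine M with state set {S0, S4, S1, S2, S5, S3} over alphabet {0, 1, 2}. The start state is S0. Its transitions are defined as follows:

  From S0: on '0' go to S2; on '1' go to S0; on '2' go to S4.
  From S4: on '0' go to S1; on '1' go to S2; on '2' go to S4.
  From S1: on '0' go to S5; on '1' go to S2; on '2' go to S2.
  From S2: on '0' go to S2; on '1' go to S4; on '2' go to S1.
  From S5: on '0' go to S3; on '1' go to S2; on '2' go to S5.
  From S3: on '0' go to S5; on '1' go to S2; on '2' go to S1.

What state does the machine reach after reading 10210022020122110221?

S4

Trace: S0 -1-> S0 -0-> S2 -2-> S1 -1-> S2 -0-> S2 -0-> S2 -2-> S1 -2-> S2 -0-> S2 -2-> S1 -0-> S5 -1-> S2 -2-> S1 -2-> S2 -1-> S4 -1-> S2 -0-> S2 -2-> S1 -2-> S2 -1-> S4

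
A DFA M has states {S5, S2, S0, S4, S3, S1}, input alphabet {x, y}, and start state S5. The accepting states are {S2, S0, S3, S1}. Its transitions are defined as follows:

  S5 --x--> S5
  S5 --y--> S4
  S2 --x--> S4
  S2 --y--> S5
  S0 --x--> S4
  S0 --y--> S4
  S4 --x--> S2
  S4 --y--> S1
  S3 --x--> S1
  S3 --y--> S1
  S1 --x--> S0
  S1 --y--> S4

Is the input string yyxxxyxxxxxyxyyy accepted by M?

Trace: S5 -y-> S4 -y-> S1 -x-> S0 -x-> S4 -x-> S2 -y-> S5 -x-> S5 -x-> S5 -x-> S5 -x-> S5 -x-> S5 -y-> S4 -x-> S2 -y-> S5 -y-> S4 -y-> S1
End state S1 is accepting.

Yes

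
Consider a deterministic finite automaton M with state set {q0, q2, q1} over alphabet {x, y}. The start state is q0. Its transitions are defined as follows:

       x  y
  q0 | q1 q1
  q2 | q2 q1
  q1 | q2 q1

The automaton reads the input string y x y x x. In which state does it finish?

q2

q0 → q1 → q2 → q1 → q2 → q2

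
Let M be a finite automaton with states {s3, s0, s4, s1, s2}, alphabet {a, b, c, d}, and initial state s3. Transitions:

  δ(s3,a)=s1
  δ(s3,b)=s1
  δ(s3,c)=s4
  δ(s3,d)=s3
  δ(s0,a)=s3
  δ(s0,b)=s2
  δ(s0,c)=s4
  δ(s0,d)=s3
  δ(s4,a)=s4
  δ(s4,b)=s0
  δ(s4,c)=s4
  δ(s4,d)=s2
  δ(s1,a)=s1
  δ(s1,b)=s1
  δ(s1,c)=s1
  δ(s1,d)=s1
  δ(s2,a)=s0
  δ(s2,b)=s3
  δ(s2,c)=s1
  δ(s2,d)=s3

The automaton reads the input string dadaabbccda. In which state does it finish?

s1

start at s3
read 'd': s3 → s3
read 'a': s3 → s1
read 'd': s1 → s1
read 'a': s1 → s1
read 'a': s1 → s1
read 'b': s1 → s1
read 'b': s1 → s1
read 'c': s1 → s1
read 'c': s1 → s1
read 'd': s1 → s1
read 'a': s1 → s1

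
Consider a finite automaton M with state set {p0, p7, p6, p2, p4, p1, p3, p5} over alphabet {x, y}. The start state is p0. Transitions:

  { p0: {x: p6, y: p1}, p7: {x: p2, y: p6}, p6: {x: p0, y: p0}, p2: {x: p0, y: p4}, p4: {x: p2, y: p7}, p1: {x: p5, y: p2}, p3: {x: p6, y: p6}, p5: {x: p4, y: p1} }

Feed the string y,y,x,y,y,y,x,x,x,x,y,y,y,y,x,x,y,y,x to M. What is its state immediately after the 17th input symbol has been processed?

p1

p0 → p1 → p2 → p0 → p1 → p2 → p4 → p2 → p0 → p6 → p0 → p1 → p2 → p4 → p7 → p2 → p0 → p1
After 17 symbols: p1.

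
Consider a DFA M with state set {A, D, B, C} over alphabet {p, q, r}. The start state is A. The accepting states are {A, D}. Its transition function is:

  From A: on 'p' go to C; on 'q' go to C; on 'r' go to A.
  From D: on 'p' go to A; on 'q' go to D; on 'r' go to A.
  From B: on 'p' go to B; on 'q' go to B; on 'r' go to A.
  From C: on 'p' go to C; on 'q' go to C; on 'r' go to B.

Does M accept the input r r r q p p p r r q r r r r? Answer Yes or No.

Trace: A -r-> A -r-> A -r-> A -q-> C -p-> C -p-> C -p-> C -r-> B -r-> A -q-> C -r-> B -r-> A -r-> A -r-> A
End state A is accepting.

Yes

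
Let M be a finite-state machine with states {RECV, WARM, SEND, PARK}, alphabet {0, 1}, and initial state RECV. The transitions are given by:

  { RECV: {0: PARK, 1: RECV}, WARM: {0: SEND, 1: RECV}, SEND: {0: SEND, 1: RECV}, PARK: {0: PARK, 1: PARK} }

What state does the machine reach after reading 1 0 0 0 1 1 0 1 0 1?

start at RECV
read '1': RECV → RECV
read '0': RECV → PARK
read '0': PARK → PARK
read '0': PARK → PARK
read '1': PARK → PARK
read '1': PARK → PARK
read '0': PARK → PARK
read '1': PARK → PARK
read '0': PARK → PARK
read '1': PARK → PARK

PARK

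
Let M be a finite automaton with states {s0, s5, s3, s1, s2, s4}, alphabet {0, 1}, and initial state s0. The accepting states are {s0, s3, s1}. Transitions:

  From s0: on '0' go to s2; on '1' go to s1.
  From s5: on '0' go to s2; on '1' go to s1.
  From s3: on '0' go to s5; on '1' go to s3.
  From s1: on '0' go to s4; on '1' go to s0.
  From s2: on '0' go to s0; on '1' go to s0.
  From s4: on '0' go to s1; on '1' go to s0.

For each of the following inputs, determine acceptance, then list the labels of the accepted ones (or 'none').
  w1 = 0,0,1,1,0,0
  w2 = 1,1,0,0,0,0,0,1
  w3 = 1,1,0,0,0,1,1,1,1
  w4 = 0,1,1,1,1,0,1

w1: s0 → s2 → s0 → s1 → s0 → s2 → s0  → end s0, accepted
w2: s0 → s1 → s0 → s2 → s0 → s2 → s0 → s2 → s0  → end s0, accepted
w3: s0 → s1 → s0 → s2 → s0 → s2 → s0 → s1 → s0 → s1  → end s1, accepted
w4: s0 → s2 → s0 → s1 → s0 → s1 → s4 → s0  → end s0, accepted

w1, w2, w3, w4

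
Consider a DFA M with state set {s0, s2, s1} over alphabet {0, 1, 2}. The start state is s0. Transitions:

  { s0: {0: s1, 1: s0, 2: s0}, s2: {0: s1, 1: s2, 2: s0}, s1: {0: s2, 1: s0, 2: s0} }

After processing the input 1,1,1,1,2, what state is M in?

Trace: s0 -1-> s0 -1-> s0 -1-> s0 -1-> s0 -2-> s0

s0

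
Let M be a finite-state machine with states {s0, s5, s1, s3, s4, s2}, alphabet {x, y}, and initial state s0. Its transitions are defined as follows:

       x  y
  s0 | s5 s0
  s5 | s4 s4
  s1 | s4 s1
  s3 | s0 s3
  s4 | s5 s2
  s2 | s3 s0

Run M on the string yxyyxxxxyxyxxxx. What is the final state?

start at s0
read 'y': s0 → s0
read 'x': s0 → s5
read 'y': s5 → s4
read 'y': s4 → s2
read 'x': s2 → s3
read 'x': s3 → s0
read 'x': s0 → s5
read 'x': s5 → s4
read 'y': s4 → s2
read 'x': s2 → s3
read 'y': s3 → s3
read 'x': s3 → s0
read 'x': s0 → s5
read 'x': s5 → s4
read 'x': s4 → s5

s5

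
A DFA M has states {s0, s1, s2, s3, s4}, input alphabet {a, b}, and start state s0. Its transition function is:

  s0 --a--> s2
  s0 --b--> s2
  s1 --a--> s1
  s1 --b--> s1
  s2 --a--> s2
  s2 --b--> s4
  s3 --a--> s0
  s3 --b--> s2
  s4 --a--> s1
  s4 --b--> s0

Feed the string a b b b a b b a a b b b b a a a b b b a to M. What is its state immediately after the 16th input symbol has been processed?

Trace: s0 -a-> s2 -b-> s4 -b-> s0 -b-> s2 -a-> s2 -b-> s4 -b-> s0 -a-> s2 -a-> s2 -b-> s4 -b-> s0 -b-> s2 -b-> s4 -a-> s1 -a-> s1 -a-> s1
After 16 symbols: s1.

s1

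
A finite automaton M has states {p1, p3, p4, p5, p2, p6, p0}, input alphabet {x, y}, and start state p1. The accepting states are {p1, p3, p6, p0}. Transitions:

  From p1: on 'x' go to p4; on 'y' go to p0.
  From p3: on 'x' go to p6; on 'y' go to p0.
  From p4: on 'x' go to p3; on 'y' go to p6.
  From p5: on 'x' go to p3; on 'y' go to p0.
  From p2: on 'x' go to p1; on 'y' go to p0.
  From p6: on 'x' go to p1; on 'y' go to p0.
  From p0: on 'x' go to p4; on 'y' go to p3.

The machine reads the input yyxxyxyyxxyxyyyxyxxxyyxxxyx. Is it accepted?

p1 → p0 → p3 → p6 → p1 → p0 → p4 → p6 → p0 → p4 → p3 → p0 → p4 → p6 → p0 → p3 → p6 → p0 → p4 → p3 → p6 → p0 → p3 → p6 → p1 → p4 → p6 → p1
End state p1 is accepting.

Yes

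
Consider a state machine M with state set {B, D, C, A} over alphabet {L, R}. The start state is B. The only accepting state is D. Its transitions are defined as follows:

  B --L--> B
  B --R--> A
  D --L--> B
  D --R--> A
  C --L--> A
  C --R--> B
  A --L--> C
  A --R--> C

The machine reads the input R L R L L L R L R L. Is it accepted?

B → A → C → B → B → B → B → A → C → B → B
End state B is not accepting.

No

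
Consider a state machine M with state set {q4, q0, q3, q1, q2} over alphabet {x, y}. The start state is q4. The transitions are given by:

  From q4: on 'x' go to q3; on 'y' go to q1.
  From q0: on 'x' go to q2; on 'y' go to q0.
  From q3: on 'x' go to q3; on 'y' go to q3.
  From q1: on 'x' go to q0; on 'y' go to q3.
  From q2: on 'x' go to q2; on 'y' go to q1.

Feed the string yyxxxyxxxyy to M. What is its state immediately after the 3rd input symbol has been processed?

Trace: q4 -y-> q1 -y-> q3 -x-> q3
After 3 symbols: q3.

q3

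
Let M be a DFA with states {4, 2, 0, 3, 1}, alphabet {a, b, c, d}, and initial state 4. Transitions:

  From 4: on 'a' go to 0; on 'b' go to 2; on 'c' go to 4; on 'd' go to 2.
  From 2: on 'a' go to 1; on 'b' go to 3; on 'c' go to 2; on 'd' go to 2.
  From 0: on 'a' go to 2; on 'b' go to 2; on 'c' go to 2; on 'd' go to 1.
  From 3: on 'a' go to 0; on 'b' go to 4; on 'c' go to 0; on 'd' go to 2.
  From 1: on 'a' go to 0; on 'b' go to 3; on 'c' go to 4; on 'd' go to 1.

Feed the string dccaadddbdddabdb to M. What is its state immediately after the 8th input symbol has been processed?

1

4 → 2 → 2 → 2 → 1 → 0 → 1 → 1 → 1
After 8 symbols: 1.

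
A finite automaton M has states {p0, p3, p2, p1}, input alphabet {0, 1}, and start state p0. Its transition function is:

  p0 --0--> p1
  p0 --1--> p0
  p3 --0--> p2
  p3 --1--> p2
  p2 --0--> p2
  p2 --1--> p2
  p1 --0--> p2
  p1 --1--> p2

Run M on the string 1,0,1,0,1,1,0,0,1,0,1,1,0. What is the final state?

p2

Trace: p0 -1-> p0 -0-> p1 -1-> p2 -0-> p2 -1-> p2 -1-> p2 -0-> p2 -0-> p2 -1-> p2 -0-> p2 -1-> p2 -1-> p2 -0-> p2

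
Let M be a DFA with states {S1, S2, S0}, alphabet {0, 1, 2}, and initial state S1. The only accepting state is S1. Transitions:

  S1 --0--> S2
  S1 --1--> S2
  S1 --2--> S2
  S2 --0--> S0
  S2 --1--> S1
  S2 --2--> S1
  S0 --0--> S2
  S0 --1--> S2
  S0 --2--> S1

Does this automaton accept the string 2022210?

No

start at S1
read '2': S1 → S2
read '0': S2 → S0
read '2': S0 → S1
read '2': S1 → S2
read '2': S2 → S1
read '1': S1 → S2
read '0': S2 → S0
End state S0 is not accepting.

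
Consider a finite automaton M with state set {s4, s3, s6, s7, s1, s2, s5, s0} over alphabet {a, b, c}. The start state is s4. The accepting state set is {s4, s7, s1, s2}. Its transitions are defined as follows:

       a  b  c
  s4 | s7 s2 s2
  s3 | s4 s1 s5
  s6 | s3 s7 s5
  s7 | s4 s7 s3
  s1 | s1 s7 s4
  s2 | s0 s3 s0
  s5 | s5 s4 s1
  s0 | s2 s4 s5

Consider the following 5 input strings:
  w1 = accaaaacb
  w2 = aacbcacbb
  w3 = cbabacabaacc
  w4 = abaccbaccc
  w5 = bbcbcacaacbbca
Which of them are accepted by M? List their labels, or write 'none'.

w1: Trace: s4 -a-> s7 -c-> s3 -c-> s5 -a-> s5 -a-> s5 -a-> s5 -a-> s5 -c-> s1 -b-> s7  → end s7, accepted
w2: Trace: s4 -a-> s7 -a-> s4 -c-> s2 -b-> s3 -c-> s5 -a-> s5 -c-> s1 -b-> s7 -b-> s7  → end s7, accepted
w3: Trace: s4 -c-> s2 -b-> s3 -a-> s4 -b-> s2 -a-> s0 -c-> s5 -a-> s5 -b-> s4 -a-> s7 -a-> s4 -c-> s2 -c-> s0  → end s0, rejected
w4: Trace: s4 -a-> s7 -b-> s7 -a-> s4 -c-> s2 -c-> s0 -b-> s4 -a-> s7 -c-> s3 -c-> s5 -c-> s1  → end s1, accepted
w5: Trace: s4 -b-> s2 -b-> s3 -c-> s5 -b-> s4 -c-> s2 -a-> s0 -c-> s5 -a-> s5 -a-> s5 -c-> s1 -b-> s7 -b-> s7 -c-> s3 -a-> s4  → end s4, accepted

w1, w2, w4, w5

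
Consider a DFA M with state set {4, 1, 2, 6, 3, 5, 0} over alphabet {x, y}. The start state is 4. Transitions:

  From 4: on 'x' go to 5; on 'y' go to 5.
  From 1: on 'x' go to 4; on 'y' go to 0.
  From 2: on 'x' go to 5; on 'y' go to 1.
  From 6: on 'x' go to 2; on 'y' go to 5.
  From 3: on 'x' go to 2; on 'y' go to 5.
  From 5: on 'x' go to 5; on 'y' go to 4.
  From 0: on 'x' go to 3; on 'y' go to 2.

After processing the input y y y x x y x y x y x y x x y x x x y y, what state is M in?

5

4 → 5 → 4 → 5 → 5 → 5 → 4 → 5 → 4 → 5 → 4 → 5 → 4 → 5 → 5 → 4 → 5 → 5 → 5 → 4 → 5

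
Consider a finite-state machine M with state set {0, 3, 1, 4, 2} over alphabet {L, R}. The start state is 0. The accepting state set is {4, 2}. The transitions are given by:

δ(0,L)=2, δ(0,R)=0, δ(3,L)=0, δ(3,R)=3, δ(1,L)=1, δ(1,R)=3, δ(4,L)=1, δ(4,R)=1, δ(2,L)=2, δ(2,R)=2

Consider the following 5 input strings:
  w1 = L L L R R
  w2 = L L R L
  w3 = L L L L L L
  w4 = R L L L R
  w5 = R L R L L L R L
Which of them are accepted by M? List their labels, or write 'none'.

w1, w2, w3, w4, w5

w1:
  start at 0
  read 'L': 0 → 2
  read 'L': 2 → 2
  read 'L': 2 → 2
  read 'R': 2 → 2
  read 'R': 2 → 2
  end 2, accepted
w2:
  start at 0
  read 'L': 0 → 2
  read 'L': 2 → 2
  read 'R': 2 → 2
  read 'L': 2 → 2
  end 2, accepted
w3:
  start at 0
  read 'L': 0 → 2
  read 'L': 2 → 2
  read 'L': 2 → 2
  read 'L': 2 → 2
  read 'L': 2 → 2
  read 'L': 2 → 2
  end 2, accepted
w4:
  start at 0
  read 'R': 0 → 0
  read 'L': 0 → 2
  read 'L': 2 → 2
  read 'L': 2 → 2
  read 'R': 2 → 2
  end 2, accepted
w5:
  start at 0
  read 'R': 0 → 0
  read 'L': 0 → 2
  read 'R': 2 → 2
  read 'L': 2 → 2
  read 'L': 2 → 2
  read 'L': 2 → 2
  read 'R': 2 → 2
  read 'L': 2 → 2
  end 2, accepted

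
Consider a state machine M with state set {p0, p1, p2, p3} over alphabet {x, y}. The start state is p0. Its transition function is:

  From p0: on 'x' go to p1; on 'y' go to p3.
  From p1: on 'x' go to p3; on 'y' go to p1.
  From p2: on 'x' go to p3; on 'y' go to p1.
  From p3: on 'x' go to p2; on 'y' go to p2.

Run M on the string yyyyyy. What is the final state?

p1

p0 → p3 → p2 → p1 → p1 → p1 → p1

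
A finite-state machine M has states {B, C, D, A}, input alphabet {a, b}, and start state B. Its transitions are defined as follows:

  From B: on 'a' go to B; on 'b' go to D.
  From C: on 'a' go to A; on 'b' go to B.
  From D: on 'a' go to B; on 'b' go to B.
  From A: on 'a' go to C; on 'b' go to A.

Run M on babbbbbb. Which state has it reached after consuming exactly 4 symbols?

B → D → B → D → B
After 4 symbols: B.

B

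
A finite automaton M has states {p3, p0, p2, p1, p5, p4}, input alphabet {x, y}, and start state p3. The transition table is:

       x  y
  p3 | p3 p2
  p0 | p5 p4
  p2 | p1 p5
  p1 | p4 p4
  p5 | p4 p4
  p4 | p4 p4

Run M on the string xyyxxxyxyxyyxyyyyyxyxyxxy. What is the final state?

p4

start at p3
read 'x': p3 → p3
read 'y': p3 → p2
read 'y': p2 → p5
read 'x': p5 → p4
read 'x': p4 → p4
read 'x': p4 → p4
read 'y': p4 → p4
read 'x': p4 → p4
read 'y': p4 → p4
read 'x': p4 → p4
read 'y': p4 → p4
read 'y': p4 → p4
read 'x': p4 → p4
read 'y': p4 → p4
read 'y': p4 → p4
read 'y': p4 → p4
read 'y': p4 → p4
read 'y': p4 → p4
read 'x': p4 → p4
read 'y': p4 → p4
read 'x': p4 → p4
read 'y': p4 → p4
read 'x': p4 → p4
read 'x': p4 → p4
read 'y': p4 → p4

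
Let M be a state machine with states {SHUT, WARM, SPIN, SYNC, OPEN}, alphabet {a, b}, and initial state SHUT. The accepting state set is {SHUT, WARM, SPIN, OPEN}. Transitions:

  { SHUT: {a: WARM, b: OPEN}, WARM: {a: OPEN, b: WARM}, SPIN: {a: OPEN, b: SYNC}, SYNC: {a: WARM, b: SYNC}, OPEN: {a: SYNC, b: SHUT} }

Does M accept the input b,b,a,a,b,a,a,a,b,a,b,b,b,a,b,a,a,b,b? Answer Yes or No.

Yes

start at SHUT
read 'b': SHUT → OPEN
read 'b': OPEN → SHUT
read 'a': SHUT → WARM
read 'a': WARM → OPEN
read 'b': OPEN → SHUT
read 'a': SHUT → WARM
read 'a': WARM → OPEN
read 'a': OPEN → SYNC
read 'b': SYNC → SYNC
read 'a': SYNC → WARM
read 'b': WARM → WARM
read 'b': WARM → WARM
read 'b': WARM → WARM
read 'a': WARM → OPEN
read 'b': OPEN → SHUT
read 'a': SHUT → WARM
read 'a': WARM → OPEN
read 'b': OPEN → SHUT
read 'b': SHUT → OPEN
End state OPEN is accepting.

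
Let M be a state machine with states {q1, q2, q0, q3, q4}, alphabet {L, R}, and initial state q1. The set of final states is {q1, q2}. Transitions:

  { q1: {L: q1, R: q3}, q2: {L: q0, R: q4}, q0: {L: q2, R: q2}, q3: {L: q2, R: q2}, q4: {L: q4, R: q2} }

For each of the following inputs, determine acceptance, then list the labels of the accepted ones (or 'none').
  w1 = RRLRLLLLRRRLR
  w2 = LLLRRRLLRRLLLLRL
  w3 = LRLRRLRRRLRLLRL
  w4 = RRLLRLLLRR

w1: Trace: q1 -R-> q3 -R-> q2 -L-> q0 -R-> q2 -L-> q0 -L-> q2 -L-> q0 -L-> q2 -R-> q4 -R-> q2 -R-> q4 -L-> q4 -R-> q2  → end q2, accepted
w2: Trace: q1 -L-> q1 -L-> q1 -L-> q1 -R-> q3 -R-> q2 -R-> q4 -L-> q4 -L-> q4 -R-> q2 -R-> q4 -L-> q4 -L-> q4 -L-> q4 -L-> q4 -R-> q2 -L-> q0  → end q0, rejected
w3: Trace: q1 -L-> q1 -R-> q3 -L-> q2 -R-> q4 -R-> q2 -L-> q0 -R-> q2 -R-> q4 -R-> q2 -L-> q0 -R-> q2 -L-> q0 -L-> q2 -R-> q4 -L-> q4  → end q4, rejected
w4: Trace: q1 -R-> q3 -R-> q2 -L-> q0 -L-> q2 -R-> q4 -L-> q4 -L-> q4 -L-> q4 -R-> q2 -R-> q4  → end q4, rejected

w1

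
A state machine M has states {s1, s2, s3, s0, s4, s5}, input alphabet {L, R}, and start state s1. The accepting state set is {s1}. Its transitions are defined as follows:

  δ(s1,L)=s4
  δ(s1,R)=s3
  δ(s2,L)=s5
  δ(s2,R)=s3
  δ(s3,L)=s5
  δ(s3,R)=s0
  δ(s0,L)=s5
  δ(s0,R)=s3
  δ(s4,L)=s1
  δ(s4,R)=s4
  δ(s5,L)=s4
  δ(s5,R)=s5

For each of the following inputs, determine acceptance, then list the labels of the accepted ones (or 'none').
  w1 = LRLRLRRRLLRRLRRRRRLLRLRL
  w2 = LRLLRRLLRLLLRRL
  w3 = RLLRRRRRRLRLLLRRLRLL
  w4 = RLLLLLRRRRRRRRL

w3

w1: s1 → s4 → s4 → s1 → s3 → s5 → s5 → s5 → s5 → s4 → s1 → s3 → s0 → s5 → s5 → s5 → s5 → s5 → s5 → s4 → s1 → s3 → s5 → s5 → s4  → end s4, rejected
w2: s1 → s4 → s4 → s1 → s4 → s4 → s4 → s1 → s4 → s4 → s1 → s4 → s1 → s3 → s0 → s5  → end s5, rejected
w3: s1 → s3 → s5 → s4 → s4 → s4 → s4 → s4 → s4 → s4 → s1 → s3 → s5 → s4 → s1 → s3 → s0 → s5 → s5 → s4 → s1  → end s1, accepted
w4: s1 → s3 → s5 → s4 → s1 → s4 → s1 → s3 → s0 → s3 → s0 → s3 → s0 → s3 → s0 → s5  → end s5, rejected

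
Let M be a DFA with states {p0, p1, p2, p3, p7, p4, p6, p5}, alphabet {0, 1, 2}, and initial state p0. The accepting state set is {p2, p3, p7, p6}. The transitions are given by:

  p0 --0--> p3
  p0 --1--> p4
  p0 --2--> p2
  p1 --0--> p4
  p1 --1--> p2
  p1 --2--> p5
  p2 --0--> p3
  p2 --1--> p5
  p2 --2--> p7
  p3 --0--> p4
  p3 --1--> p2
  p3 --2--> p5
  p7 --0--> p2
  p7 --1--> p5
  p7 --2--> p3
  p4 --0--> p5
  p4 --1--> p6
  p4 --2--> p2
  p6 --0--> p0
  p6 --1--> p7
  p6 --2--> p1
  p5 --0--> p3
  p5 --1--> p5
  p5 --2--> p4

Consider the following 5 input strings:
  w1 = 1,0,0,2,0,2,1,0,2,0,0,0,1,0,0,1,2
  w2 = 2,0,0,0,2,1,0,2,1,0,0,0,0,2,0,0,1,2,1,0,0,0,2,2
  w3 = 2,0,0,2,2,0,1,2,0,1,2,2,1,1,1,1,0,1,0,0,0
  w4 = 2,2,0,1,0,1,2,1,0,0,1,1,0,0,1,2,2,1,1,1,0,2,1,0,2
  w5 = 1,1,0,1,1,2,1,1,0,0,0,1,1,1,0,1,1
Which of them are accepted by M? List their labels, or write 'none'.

w1: p0 → p4 → p5 → p3 → p5 → p3 → p5 → p5 → p3 → p5 → p3 → p4 → p5 → p5 → p3 → p4 → p6 → p1  → end p1, rejected
w2: p0 → p2 → p3 → p4 → p5 → p4 → p6 → p0 → p2 → p5 → p3 → p4 → p5 → p3 → p5 → p3 → p4 → p6 → p1 → p2 → p3 → p4 → p5 → p4 → p2  → end p2, accepted
w3: p0 → p2 → p3 → p4 → p2 → p7 → p2 → p5 → p4 → p5 → p5 → p4 → p2 → p5 → p5 → p5 → p5 → p3 → p2 → p3 → p4 → p5  → end p5, rejected
w4: p0 → p2 → p7 → p2 → p5 → p3 → p2 → p7 → p5 → p3 → p4 → p6 → p7 → p2 → p3 → p2 → p7 → p3 → p2 → p5 → p5 → p3 → p5 → p5 → p3 → p5  → end p5, rejected
w5: p0 → p4 → p6 → p0 → p4 → p6 → p1 → p2 → p5 → p3 → p4 → p5 → p5 → p5 → p5 → p3 → p2 → p5  → end p5, rejected

w2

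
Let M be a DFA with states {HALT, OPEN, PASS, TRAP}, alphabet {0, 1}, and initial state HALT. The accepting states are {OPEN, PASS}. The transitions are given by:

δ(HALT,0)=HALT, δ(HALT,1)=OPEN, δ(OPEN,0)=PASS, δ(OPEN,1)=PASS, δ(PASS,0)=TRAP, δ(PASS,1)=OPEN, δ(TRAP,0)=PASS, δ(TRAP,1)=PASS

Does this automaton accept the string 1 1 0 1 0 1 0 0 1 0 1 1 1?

HALT → OPEN → PASS → TRAP → PASS → TRAP → PASS → TRAP → PASS → OPEN → PASS → OPEN → PASS → OPEN
End state OPEN is accepting.

Yes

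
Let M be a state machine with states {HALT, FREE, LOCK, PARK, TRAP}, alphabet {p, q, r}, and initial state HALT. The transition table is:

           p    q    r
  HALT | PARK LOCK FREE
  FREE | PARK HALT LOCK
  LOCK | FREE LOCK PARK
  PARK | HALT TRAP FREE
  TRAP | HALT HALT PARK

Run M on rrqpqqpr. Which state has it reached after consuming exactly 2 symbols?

LOCK

start at HALT
read 'r': HALT → FREE
read 'r': FREE → LOCK
After 2 symbols: LOCK.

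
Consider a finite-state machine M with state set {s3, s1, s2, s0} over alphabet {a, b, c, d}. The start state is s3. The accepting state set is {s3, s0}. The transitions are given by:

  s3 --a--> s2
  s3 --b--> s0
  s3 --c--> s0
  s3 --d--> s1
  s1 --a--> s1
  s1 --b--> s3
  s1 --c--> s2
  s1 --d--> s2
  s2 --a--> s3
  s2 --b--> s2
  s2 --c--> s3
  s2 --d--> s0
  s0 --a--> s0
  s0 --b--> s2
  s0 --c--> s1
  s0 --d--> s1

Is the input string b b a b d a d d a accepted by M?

Yes

Trace: s3 -b-> s0 -b-> s2 -a-> s3 -b-> s0 -d-> s1 -a-> s1 -d-> s2 -d-> s0 -a-> s0
End state s0 is accepting.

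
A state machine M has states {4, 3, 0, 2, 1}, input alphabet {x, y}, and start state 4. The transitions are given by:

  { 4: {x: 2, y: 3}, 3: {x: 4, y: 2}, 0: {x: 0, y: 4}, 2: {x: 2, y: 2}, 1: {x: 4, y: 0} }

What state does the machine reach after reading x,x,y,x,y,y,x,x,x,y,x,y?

4 → 2 → 2 → 2 → 2 → 2 → 2 → 2 → 2 → 2 → 2 → 2 → 2

2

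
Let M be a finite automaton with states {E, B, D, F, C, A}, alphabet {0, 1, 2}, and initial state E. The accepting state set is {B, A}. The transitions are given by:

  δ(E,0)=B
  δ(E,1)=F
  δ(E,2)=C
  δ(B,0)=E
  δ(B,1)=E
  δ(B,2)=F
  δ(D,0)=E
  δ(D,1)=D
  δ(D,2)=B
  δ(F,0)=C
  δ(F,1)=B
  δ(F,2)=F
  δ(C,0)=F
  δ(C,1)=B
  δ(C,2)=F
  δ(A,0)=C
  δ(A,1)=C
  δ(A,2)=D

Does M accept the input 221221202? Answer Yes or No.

Trace: E -2-> C -2-> F -1-> B -2-> F -2-> F -1-> B -2-> F -0-> C -2-> F
End state F is not accepting.

No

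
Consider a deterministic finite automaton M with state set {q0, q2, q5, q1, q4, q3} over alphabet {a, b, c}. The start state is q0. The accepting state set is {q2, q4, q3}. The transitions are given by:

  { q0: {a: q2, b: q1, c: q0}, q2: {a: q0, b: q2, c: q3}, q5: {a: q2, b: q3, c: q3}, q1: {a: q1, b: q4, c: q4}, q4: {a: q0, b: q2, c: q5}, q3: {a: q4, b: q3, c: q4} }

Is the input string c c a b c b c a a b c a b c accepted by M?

q0 → q0 → q0 → q2 → q2 → q3 → q3 → q4 → q0 → q2 → q2 → q3 → q4 → q2 → q3
End state q3 is accepting.

Yes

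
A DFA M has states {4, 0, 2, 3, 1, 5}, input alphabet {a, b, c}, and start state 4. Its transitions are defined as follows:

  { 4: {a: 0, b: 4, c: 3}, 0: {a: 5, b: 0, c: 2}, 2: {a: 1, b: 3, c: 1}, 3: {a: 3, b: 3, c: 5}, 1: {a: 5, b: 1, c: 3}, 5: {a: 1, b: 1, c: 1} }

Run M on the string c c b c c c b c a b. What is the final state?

3

4 → 3 → 5 → 1 → 3 → 5 → 1 → 1 → 3 → 3 → 3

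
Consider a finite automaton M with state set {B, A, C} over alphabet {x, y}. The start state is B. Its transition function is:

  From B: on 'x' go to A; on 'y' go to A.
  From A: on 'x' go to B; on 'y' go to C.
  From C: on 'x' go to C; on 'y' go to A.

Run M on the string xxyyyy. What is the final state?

B → A → B → A → C → A → C

C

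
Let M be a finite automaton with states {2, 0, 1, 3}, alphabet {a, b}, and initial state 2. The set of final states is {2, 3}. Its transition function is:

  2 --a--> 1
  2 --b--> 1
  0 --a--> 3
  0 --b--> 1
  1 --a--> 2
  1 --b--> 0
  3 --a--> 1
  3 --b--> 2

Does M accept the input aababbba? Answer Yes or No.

Yes

start at 2
read 'a': 2 → 1
read 'a': 1 → 2
read 'b': 2 → 1
read 'a': 1 → 2
read 'b': 2 → 1
read 'b': 1 → 0
read 'b': 0 → 1
read 'a': 1 → 2
End state 2 is accepting.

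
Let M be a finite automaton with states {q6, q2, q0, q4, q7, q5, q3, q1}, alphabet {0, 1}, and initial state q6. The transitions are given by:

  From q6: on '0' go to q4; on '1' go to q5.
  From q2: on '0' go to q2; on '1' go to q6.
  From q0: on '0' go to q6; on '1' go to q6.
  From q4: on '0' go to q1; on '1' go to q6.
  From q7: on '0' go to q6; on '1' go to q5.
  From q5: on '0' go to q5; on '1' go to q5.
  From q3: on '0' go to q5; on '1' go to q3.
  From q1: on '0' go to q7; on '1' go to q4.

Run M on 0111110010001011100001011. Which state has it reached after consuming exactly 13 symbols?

start at q6
read '0': q6 → q4
read '1': q4 → q6
read '1': q6 → q5
read '1': q5 → q5
read '1': q5 → q5
read '1': q5 → q5
read '0': q5 → q5
read '0': q5 → q5
read '1': q5 → q5
read '0': q5 → q5
read '0': q5 → q5
read '0': q5 → q5
read '1': q5 → q5
After 13 symbols: q5.

q5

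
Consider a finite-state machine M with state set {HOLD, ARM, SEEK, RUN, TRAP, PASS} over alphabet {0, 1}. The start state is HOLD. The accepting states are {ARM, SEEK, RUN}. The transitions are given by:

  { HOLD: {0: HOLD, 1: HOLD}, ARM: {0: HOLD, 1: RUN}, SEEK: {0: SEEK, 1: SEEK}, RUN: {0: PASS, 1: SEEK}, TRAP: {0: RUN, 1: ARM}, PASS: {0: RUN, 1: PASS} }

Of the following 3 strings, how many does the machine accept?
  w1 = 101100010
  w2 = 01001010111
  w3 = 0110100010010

0

w1: Trace: HOLD -1-> HOLD -0-> HOLD -1-> HOLD -1-> HOLD -0-> HOLD -0-> HOLD -0-> HOLD -1-> HOLD -0-> HOLD  → end HOLD, rejected
w2: Trace: HOLD -0-> HOLD -1-> HOLD -0-> HOLD -0-> HOLD -1-> HOLD -0-> HOLD -1-> HOLD -0-> HOLD -1-> HOLD -1-> HOLD -1-> HOLD  → end HOLD, rejected
w3: Trace: HOLD -0-> HOLD -1-> HOLD -1-> HOLD -0-> HOLD -1-> HOLD -0-> HOLD -0-> HOLD -0-> HOLD -1-> HOLD -0-> HOLD -0-> HOLD -1-> HOLD -0-> HOLD  → end HOLD, rejected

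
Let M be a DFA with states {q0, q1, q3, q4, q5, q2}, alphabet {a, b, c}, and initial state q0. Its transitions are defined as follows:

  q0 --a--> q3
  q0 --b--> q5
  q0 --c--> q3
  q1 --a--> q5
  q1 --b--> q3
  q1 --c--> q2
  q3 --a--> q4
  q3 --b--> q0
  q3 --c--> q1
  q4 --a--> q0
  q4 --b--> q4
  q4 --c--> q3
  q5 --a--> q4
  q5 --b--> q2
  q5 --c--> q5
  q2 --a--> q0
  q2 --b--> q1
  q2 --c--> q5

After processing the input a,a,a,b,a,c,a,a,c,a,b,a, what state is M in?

q0

q0 → q3 → q4 → q0 → q5 → q4 → q3 → q4 → q0 → q3 → q4 → q4 → q0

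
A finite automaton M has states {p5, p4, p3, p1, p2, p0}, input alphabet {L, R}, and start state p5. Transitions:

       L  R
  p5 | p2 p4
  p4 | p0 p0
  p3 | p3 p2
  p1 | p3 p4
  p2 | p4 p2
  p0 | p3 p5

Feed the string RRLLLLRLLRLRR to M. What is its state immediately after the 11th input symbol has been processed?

p5 → p4 → p0 → p3 → p3 → p3 → p3 → p2 → p4 → p0 → p5 → p2
After 11 symbols: p2.

p2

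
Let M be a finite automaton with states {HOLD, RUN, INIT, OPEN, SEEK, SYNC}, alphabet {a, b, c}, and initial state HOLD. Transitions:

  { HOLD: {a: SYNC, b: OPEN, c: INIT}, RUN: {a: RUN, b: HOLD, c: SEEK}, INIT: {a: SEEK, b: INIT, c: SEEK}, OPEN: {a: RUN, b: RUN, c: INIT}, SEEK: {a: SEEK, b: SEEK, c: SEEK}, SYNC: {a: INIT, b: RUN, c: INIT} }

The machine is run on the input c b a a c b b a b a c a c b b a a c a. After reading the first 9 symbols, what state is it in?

start at HOLD
read 'c': HOLD → INIT
read 'b': INIT → INIT
read 'a': INIT → SEEK
read 'a': SEEK → SEEK
read 'c': SEEK → SEEK
read 'b': SEEK → SEEK
read 'b': SEEK → SEEK
read 'a': SEEK → SEEK
read 'b': SEEK → SEEK
After 9 symbols: SEEK.

SEEK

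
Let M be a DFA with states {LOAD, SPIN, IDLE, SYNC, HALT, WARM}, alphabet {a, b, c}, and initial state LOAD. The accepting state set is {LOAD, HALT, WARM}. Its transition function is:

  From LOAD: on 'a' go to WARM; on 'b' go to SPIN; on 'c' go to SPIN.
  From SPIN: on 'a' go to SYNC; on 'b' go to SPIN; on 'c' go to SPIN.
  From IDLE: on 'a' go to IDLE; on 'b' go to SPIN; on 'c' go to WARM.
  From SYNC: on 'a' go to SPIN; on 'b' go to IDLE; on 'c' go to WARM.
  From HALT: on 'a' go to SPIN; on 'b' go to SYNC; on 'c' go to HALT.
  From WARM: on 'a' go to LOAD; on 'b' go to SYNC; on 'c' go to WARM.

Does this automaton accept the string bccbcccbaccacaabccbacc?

Yes

start at LOAD
read 'b': LOAD → SPIN
read 'c': SPIN → SPIN
read 'c': SPIN → SPIN
read 'b': SPIN → SPIN
read 'c': SPIN → SPIN
read 'c': SPIN → SPIN
read 'c': SPIN → SPIN
read 'b': SPIN → SPIN
read 'a': SPIN → SYNC
read 'c': SYNC → WARM
read 'c': WARM → WARM
read 'a': WARM → LOAD
read 'c': LOAD → SPIN
read 'a': SPIN → SYNC
read 'a': SYNC → SPIN
read 'b': SPIN → SPIN
read 'c': SPIN → SPIN
read 'c': SPIN → SPIN
read 'b': SPIN → SPIN
read 'a': SPIN → SYNC
read 'c': SYNC → WARM
read 'c': WARM → WARM
End state WARM is accepting.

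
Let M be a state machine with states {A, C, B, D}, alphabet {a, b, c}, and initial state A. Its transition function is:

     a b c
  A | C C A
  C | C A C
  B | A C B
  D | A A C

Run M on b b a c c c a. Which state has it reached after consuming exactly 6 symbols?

C

Trace: A -b-> C -b-> A -a-> C -c-> C -c-> C -c-> C
After 6 symbols: C.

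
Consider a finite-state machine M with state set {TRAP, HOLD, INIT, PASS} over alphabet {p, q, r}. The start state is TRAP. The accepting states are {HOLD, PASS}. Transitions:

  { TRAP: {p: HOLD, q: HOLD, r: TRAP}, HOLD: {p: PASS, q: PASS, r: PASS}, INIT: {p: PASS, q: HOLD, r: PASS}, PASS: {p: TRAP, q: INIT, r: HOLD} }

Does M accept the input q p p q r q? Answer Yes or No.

No

Trace: TRAP -q-> HOLD -p-> PASS -p-> TRAP -q-> HOLD -r-> PASS -q-> INIT
End state INIT is not accepting.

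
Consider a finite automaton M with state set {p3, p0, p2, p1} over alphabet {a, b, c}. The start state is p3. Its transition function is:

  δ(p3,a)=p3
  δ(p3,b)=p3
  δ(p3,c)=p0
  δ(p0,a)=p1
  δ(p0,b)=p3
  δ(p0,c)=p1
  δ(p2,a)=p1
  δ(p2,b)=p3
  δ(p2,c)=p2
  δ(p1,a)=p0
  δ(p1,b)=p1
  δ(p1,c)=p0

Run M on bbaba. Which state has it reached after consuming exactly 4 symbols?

p3

start at p3
read 'b': p3 → p3
read 'b': p3 → p3
read 'a': p3 → p3
read 'b': p3 → p3
After 4 symbols: p3.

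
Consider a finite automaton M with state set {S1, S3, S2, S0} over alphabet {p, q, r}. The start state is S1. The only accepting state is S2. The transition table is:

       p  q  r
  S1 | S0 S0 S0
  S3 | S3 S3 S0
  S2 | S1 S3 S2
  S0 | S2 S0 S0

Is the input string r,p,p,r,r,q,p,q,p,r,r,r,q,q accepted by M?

No

S1 → S0 → S2 → S1 → S0 → S0 → S0 → S2 → S3 → S3 → S0 → S0 → S0 → S0 → S0
End state S0 is not accepting.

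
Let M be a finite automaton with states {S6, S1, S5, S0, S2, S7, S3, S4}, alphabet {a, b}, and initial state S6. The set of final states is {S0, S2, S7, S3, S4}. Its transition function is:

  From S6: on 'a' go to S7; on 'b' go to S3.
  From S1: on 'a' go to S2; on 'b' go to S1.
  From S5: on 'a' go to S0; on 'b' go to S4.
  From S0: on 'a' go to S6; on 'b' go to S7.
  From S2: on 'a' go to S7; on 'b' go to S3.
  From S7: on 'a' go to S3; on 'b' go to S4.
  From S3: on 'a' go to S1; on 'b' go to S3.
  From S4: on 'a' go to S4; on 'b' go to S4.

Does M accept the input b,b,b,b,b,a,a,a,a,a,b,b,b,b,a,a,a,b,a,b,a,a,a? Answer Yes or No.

start at S6
read 'b': S6 → S3
read 'b': S3 → S3
read 'b': S3 → S3
read 'b': S3 → S3
read 'b': S3 → S3
read 'a': S3 → S1
read 'a': S1 → S2
read 'a': S2 → S7
read 'a': S7 → S3
read 'a': S3 → S1
read 'b': S1 → S1
read 'b': S1 → S1
read 'b': S1 → S1
read 'b': S1 → S1
read 'a': S1 → S2
read 'a': S2 → S7
read 'a': S7 → S3
read 'b': S3 → S3
read 'a': S3 → S1
read 'b': S1 → S1
read 'a': S1 → S2
read 'a': S2 → S7
read 'a': S7 → S3
End state S3 is accepting.

Yes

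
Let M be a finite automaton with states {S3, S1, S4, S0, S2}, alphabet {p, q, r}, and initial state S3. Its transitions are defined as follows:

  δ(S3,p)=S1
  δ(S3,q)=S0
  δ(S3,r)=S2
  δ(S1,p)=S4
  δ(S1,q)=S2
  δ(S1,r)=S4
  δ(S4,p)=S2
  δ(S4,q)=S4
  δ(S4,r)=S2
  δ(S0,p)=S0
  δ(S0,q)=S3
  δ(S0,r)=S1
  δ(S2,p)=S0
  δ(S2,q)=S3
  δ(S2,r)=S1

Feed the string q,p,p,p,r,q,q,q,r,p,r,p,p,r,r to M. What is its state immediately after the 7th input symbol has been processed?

start at S3
read 'q': S3 → S0
read 'p': S0 → S0
read 'p': S0 → S0
read 'p': S0 → S0
read 'r': S0 → S1
read 'q': S1 → S2
read 'q': S2 → S3
After 7 symbols: S3.

S3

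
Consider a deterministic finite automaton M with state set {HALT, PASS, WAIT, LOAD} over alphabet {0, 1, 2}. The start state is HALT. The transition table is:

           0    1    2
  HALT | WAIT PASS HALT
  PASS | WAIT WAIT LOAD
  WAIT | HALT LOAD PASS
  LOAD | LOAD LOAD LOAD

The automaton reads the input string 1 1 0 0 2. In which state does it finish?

PASS

start at HALT
read '1': HALT → PASS
read '1': PASS → WAIT
read '0': WAIT → HALT
read '0': HALT → WAIT
read '2': WAIT → PASS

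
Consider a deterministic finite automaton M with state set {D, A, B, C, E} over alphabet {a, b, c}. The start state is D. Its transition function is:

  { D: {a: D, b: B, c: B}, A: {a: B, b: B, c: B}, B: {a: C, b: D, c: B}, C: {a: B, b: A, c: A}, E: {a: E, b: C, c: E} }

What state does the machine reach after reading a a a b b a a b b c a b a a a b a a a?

D

D → D → D → D → B → D → D → D → B → D → B → C → A → B → C → B → D → D → D → D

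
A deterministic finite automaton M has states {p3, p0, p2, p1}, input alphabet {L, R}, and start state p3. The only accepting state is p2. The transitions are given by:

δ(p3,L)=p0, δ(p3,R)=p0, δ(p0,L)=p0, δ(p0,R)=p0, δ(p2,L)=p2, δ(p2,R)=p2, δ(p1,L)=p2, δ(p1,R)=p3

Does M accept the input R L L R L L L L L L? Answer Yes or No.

p3 → p0 → p0 → p0 → p0 → p0 → p0 → p0 → p0 → p0 → p0
End state p0 is not accepting.

No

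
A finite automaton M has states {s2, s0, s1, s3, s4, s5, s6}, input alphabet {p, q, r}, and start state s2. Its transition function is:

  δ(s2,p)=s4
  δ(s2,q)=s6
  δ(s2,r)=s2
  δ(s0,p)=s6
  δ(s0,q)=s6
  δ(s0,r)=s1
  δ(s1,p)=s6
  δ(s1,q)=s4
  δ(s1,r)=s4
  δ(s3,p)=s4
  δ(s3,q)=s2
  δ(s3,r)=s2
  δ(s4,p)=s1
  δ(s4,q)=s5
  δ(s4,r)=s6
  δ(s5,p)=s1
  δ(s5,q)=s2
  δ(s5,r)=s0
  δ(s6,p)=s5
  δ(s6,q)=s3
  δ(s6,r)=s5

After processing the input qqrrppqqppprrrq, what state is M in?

Trace: s2 -q-> s6 -q-> s3 -r-> s2 -r-> s2 -p-> s4 -p-> s1 -q-> s4 -q-> s5 -p-> s1 -p-> s6 -p-> s5 -r-> s0 -r-> s1 -r-> s4 -q-> s5

s5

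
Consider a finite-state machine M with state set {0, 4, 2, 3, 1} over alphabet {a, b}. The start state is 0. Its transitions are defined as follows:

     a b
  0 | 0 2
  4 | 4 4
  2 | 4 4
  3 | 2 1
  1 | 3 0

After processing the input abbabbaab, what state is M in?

start at 0
read 'a': 0 → 0
read 'b': 0 → 2
read 'b': 2 → 4
read 'a': 4 → 4
read 'b': 4 → 4
read 'b': 4 → 4
read 'a': 4 → 4
read 'a': 4 → 4
read 'b': 4 → 4

4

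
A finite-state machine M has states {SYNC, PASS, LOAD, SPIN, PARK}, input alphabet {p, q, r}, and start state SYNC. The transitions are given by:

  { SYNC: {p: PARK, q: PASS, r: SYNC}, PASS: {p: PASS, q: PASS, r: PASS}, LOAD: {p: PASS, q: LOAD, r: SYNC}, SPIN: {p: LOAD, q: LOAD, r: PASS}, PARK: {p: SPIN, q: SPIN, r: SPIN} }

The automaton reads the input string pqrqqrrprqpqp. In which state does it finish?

PASS

Trace: SYNC -p-> PARK -q-> SPIN -r-> PASS -q-> PASS -q-> PASS -r-> PASS -r-> PASS -p-> PASS -r-> PASS -q-> PASS -p-> PASS -q-> PASS -p-> PASS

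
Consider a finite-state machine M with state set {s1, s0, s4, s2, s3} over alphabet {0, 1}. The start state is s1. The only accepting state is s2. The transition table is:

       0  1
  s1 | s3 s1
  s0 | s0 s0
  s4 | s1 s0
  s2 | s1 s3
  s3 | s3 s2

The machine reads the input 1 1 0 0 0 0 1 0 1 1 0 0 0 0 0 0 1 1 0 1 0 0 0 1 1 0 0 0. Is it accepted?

start at s1
read '1': s1 → s1
read '1': s1 → s1
read '0': s1 → s3
read '0': s3 → s3
read '0': s3 → s3
read '0': s3 → s3
read '1': s3 → s2
read '0': s2 → s1
read '1': s1 → s1
read '1': s1 → s1
read '0': s1 → s3
read '0': s3 → s3
read '0': s3 → s3
read '0': s3 → s3
read '0': s3 → s3
read '0': s3 → s3
read '1': s3 → s2
read '1': s2 → s3
read '0': s3 → s3
read '1': s3 → s2
read '0': s2 → s1
read '0': s1 → s3
read '0': s3 → s3
read '1': s3 → s2
read '1': s2 → s3
read '0': s3 → s3
read '0': s3 → s3
read '0': s3 → s3
End state s3 is not accepting.

No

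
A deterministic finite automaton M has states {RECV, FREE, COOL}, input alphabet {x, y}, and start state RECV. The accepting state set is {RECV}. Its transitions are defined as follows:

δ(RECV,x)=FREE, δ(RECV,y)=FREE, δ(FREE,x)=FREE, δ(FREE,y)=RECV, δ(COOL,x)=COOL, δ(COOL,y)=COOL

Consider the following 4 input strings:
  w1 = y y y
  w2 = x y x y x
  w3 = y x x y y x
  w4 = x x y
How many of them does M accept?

w1: RECV → FREE → RECV → FREE  → end FREE, rejected
w2: RECV → FREE → RECV → FREE → RECV → FREE  → end FREE, rejected
w3: RECV → FREE → FREE → FREE → RECV → FREE → FREE  → end FREE, rejected
w4: RECV → FREE → FREE → RECV  → end RECV, accepted

1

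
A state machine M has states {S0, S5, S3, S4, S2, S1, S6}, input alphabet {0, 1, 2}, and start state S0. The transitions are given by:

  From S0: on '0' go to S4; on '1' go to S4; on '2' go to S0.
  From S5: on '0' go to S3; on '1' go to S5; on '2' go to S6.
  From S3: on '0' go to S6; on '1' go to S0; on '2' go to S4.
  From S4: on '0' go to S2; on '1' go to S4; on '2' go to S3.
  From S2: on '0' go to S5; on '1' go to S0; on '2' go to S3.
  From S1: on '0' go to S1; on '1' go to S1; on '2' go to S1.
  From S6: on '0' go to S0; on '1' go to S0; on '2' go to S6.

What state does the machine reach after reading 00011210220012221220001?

start at S0
read '0': S0 → S4
read '0': S4 → S2
read '0': S2 → S5
read '1': S5 → S5
read '1': S5 → S5
read '2': S5 → S6
read '1': S6 → S0
read '0': S0 → S4
read '2': S4 → S3
read '2': S3 → S4
read '0': S4 → S2
read '0': S2 → S5
read '1': S5 → S5
read '2': S5 → S6
read '2': S6 → S6
read '2': S6 → S6
read '1': S6 → S0
read '2': S0 → S0
read '2': S0 → S0
read '0': S0 → S4
read '0': S4 → S2
read '0': S2 → S5
read '1': S5 → S5

S5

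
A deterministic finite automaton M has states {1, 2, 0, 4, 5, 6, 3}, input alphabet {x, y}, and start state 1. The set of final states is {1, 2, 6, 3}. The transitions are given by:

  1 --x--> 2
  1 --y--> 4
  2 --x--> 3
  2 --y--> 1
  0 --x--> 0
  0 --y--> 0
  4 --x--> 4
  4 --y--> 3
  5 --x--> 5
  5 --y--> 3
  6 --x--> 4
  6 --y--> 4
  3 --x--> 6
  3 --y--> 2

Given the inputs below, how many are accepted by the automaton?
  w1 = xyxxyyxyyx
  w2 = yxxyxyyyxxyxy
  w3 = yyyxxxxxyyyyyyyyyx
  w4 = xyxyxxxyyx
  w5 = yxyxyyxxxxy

4

w1: Trace: 1 -x-> 2 -y-> 1 -x-> 2 -x-> 3 -y-> 2 -y-> 1 -x-> 2 -y-> 1 -y-> 4 -x-> 4  → end 4, rejected
w2: Trace: 1 -y-> 4 -x-> 4 -x-> 4 -y-> 3 -x-> 6 -y-> 4 -y-> 3 -y-> 2 -x-> 3 -x-> 6 -y-> 4 -x-> 4 -y-> 3  → end 3, accepted
w3: Trace: 1 -y-> 4 -y-> 3 -y-> 2 -x-> 3 -x-> 6 -x-> 4 -x-> 4 -x-> 4 -y-> 3 -y-> 2 -y-> 1 -y-> 4 -y-> 3 -y-> 2 -y-> 1 -y-> 4 -y-> 3 -x-> 6  → end 6, accepted
w4: Trace: 1 -x-> 2 -y-> 1 -x-> 2 -y-> 1 -x-> 2 -x-> 3 -x-> 6 -y-> 4 -y-> 3 -x-> 6  → end 6, accepted
w5: Trace: 1 -y-> 4 -x-> 4 -y-> 3 -x-> 6 -y-> 4 -y-> 3 -x-> 6 -x-> 4 -x-> 4 -x-> 4 -y-> 3  → end 3, accepted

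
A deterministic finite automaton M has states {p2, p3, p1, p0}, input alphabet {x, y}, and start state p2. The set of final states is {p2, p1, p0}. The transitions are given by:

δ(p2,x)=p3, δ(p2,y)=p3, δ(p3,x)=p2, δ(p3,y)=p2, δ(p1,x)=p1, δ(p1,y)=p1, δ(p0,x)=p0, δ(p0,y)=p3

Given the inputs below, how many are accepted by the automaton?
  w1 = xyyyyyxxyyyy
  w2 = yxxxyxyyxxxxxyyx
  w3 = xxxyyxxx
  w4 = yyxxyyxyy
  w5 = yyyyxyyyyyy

w1:
  start at p2
  read 'x': p2 → p3
  read 'y': p3 → p2
  read 'y': p2 → p3
  read 'y': p3 → p2
  read 'y': p2 → p3
  read 'y': p3 → p2
  read 'x': p2 → p3
  read 'x': p3 → p2
  read 'y': p2 → p3
  read 'y': p3 → p2
  read 'y': p2 → p3
  read 'y': p3 → p2
  end p2, accepted
w2:
  start at p2
  read 'y': p2 → p3
  read 'x': p3 → p2
  read 'x': p2 → p3
  read 'x': p3 → p2
  read 'y': p2 → p3
  read 'x': p3 → p2
  read 'y': p2 → p3
  read 'y': p3 → p2
  read 'x': p2 → p3
  read 'x': p3 → p2
  read 'x': p2 → p3
  read 'x': p3 → p2
  read 'x': p2 → p3
  read 'y': p3 → p2
  read 'y': p2 → p3
  read 'x': p3 → p2
  end p2, accepted
w3:
  start at p2
  read 'x': p2 → p3
  read 'x': p3 → p2
  read 'x': p2 → p3
  read 'y': p3 → p2
  read 'y': p2 → p3
  read 'x': p3 → p2
  read 'x': p2 → p3
  read 'x': p3 → p2
  end p2, accepted
w4:
  start at p2
  read 'y': p2 → p3
  read 'y': p3 → p2
  read 'x': p2 → p3
  read 'x': p3 → p2
  read 'y': p2 → p3
  read 'y': p3 → p2
  read 'x': p2 → p3
  read 'y': p3 → p2
  read 'y': p2 → p3
  end p3, rejected
w5:
  start at p2
  read 'y': p2 → p3
  read 'y': p3 → p2
  read 'y': p2 → p3
  read 'y': p3 → p2
  read 'x': p2 → p3
  read 'y': p3 → p2
  read 'y': p2 → p3
  read 'y': p3 → p2
  read 'y': p2 → p3
  read 'y': p3 → p2
  read 'y': p2 → p3
  end p3, rejected

3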